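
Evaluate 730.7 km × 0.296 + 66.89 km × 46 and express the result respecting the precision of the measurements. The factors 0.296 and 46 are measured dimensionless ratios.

730.7 × 0.296 = 216.2872 → 216 km (3 s.f., last digit at the 10^0 place).
66.89 × 46 = 3076.94 → 3.1 × 10^3 km (2 s.f., last digit at the 10^2 place).
Sum: 3293.2272 km; keep the coarser place, 10^2.
Result: 3.3 × 10^3 km.

3.3 × 10^3 km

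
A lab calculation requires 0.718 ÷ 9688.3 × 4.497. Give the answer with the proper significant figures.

0.718 ÷ 9688.3 × 4.497 = 0.000333272710383…
Multiplication/division keeps the fewest significant figures: 0.718 → 3 s.f., 9688.3 → 5 s.f., 4.497 → 4 s.f.; limit is 3.
Rounded to 3 significant figures: 3.33 × 10⁻⁴.

3.33 × 10⁻⁴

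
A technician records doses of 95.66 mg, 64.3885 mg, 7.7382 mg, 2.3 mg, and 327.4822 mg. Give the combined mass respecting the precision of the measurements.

95.66 mg + 64.3885 mg + 7.7382 mg + 2.3 mg + 327.4822 mg = 497.5689 mg.
Addition/subtraction keeps the fewest decimal places: 95.66 → 2 decimal places, 64.3885 → 4 decimal places, 7.7382 → 4 decimal places, 2.3 → 1 decimal place, 327.4822 → 4 decimal places; limit is 1.
Rounded to 1 decimal place: 497.6 mg.

497.6 mg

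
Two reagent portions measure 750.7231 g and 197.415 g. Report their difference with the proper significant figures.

553.308 g

750.7231 g − 197.415 g = 553.3081 g.
Addition/subtraction keeps the fewest decimal places: 750.7231 → 4 decimal places, 197.415 → 3 decimal places; limit is 3.
Rounded to 3 decimal places: 553.308 g.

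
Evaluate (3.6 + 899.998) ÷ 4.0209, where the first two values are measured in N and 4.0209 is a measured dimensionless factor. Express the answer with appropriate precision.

3.6 N + 899.998 N = 903.598 N; the sum is limited to 1 decimal place (4 s.f.).
Carrying full precision, 903.598 ÷ 4.0209 = 224.725310254… N; 4.0209 has 5 s.f., so the result keeps min(4, 5) = 4 s.f.
Rounded to 4 significant figures: 224.7 N.

224.7 N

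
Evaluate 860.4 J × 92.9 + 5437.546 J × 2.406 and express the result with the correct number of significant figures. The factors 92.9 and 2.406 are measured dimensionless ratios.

860.4 × 92.9 = 79931.16 → 7.99 × 10^4 J (3 s.f., last digit at the 10^2 place).
5437.546 × 2.406 = 13082.735676 → 1.308 × 10^4 J (4 s.f., last digit at the 10^1 place).
Sum: 93013.895676 J; keep the coarser place, 10^2.
Result: 9.30 × 10^4 J.

9.30 × 10^4 J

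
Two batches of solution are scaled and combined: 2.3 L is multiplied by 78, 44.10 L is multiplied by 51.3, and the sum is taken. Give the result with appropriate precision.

2.44 × 10^3 L

2.3 × 78 = 179.4 → 1.8 × 10^2 L (2 s.f., last digit at the 10^1 place).
44.10 × 51.3 = 2262.33 → 2.26 × 10^3 L (3 s.f., last digit at the 10^1 place).
Sum: 2441.73 L; keep the coarser place, 10^1.
Result: 2.44 × 10^3 L.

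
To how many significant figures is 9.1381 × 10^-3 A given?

9.1381 × 10^-3: in scientific notation every digit of the coefficient is significant.

5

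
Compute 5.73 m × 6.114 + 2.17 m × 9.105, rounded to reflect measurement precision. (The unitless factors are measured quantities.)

5.73 × 6.114 = 35.03322 → 35.0 m (3 s.f., last digit at the 10^-1 place).
2.17 × 9.105 = 19.75785 → 19.8 m (3 s.f., last digit at the 10^-1 place).
Sum: 54.79107 m; keep the coarser place, 10^-1.
Result: 54.8 m.

54.8 m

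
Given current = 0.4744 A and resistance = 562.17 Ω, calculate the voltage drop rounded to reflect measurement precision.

voltage drop = 0.4744 A × 562.17 Ω = 266.693448 V.
0.4744 has 4 significant figures; 562.17 has 5.
Division/multiplication keeps the fewest: 4 significant figures.
Rounded: 266.7 V.

266.7 V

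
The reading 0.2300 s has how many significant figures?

4

0.2300: leading zeros are not significant; trailing zeros after a decimal point are significant.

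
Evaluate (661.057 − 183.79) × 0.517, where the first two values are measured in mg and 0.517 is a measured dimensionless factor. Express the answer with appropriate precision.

661.057 mg − 183.79 mg = 477.267 mg; the difference is limited to 2 decimal places (5 s.f.).
Carrying full precision, 477.267 × 0.517 = 246.747039 mg; 0.517 has 3 s.f., so the result keeps min(5, 3) = 3 s.f.
Rounded to 3 significant figures: 247 mg.

247 mg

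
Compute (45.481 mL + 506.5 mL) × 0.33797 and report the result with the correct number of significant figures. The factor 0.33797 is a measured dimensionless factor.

45.481 mL + 506.5 mL = 551.981 mL; the sum is limited to 1 decimal place (4 s.f.).
Carrying full precision, 551.981 × 0.33797 = 186.55301857 mL; 0.33797 has 5 s.f., so the result keeps min(4, 5) = 4 s.f.
Rounded to 4 significant figures: 186.6 mL.

186.6 mL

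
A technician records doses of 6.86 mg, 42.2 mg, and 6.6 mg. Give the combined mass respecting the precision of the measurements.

55.7 mg

6.86 mg + 42.2 mg + 6.6 mg = 55.66 mg.
Addition/subtraction keeps the fewest decimal places: 6.86 → 2 decimal places, 42.2 → 1 decimal place, 6.6 → 1 decimal place; limit is 1.
Rounded to 1 decimal place: 55.7 mg.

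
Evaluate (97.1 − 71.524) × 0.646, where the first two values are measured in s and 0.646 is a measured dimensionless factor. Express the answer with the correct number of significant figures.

97.1 s − 71.524 s = 25.576 s; the difference is limited to 1 decimal place (3 s.f.).
Carrying full precision, 25.576 × 0.646 = 16.522096 s; 0.646 has 3 s.f., so the result keeps min(3, 3) = 3 s.f.
Rounded to 3 significant figures: 16.5 s.

16.5 s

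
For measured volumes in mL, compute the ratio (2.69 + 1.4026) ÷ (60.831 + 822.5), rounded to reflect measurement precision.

2.69 + 1.4026 = 4.0926, limited to 2 d.p. → 3 s.f.; 60.831 + 822.5 = 883.331, limited to 1 d.p. → 4 s.f.
Carrying full precision, 4.0926 ÷ 883.331 = 0.00463314431397…; keep min(3, 4) = 3 s.f.
Rounded to 3 significant figures: 4.63 × 10^-3.

4.63 × 10^-3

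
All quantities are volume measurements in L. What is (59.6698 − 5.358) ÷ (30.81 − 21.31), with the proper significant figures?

5.72

59.6698 − 5.358 = 54.3118, limited to 3 d.p. → 5 s.f.; 30.81 − 21.31 = 9.50, limited to 2 d.p. → 3 s.f.
Carrying full precision, 54.3118 ÷ 9.50 = 5.71703157895…; keep min(5, 3) = 3 s.f.
Rounded to 3 significant figures: 5.72.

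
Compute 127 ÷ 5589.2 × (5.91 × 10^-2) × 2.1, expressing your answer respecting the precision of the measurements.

0.0028

127 ÷ 5589.2 × (5.91 × 10^-2) × 2.1 = 0.00282007621842…
Multiplication/division keeps the fewest significant figures: 127 → 3 s.f., 5589.2 → 5 s.f., 5.91 × 10^-2 → 3 s.f., 2.1 → 2 s.f.; limit is 2.
Rounded to 2 significant figures: 0.0028.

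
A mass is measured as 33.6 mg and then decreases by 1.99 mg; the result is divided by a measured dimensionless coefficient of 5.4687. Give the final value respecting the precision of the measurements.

5.78 mg

33.6 mg − 1.99 mg = 31.61 mg; the difference is limited to 1 decimal place (3 s.f.).
Carrying full precision, 31.61 ÷ 5.4687 = 5.78016713296… mg; 5.4687 has 5 s.f., so the result keeps min(3, 5) = 3 s.f.
Rounded to 3 significant figures: 5.78 mg.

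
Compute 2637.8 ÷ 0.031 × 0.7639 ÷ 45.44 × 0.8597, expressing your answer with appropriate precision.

1.2 × 10³

2637.8 ÷ 0.031 × 0.7639 ÷ 45.44 × 0.8597 = 1229.77393555…
Multiplication/division keeps the fewest significant figures: 2637.8 → 5 s.f., 0.031 → 2 s.f., 0.7639 → 4 s.f., 45.44 → 4 s.f., 0.8597 → 4 s.f.; limit is 2.
Rounded to 2 significant figures: 1.2 × 10³.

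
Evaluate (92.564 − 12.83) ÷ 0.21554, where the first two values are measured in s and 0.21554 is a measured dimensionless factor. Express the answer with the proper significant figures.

369.9 s

92.564 s − 12.83 s = 79.734 s; the difference is limited to 2 decimal places (4 s.f.).
Carrying full precision, 79.734 ÷ 0.21554 = 369.926695741… s; 0.21554 has 5 s.f., so the result keeps min(4, 5) = 4 s.f.
Rounded to 4 significant figures: 369.9 s.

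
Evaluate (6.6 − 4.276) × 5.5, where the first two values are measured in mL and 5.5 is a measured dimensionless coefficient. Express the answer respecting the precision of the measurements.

6.6 mL − 4.276 mL = 2.324 mL; the difference is limited to 1 decimal place (2 s.f.).
Carrying full precision, 2.324 × 5.5 = 12.782 mL; 5.5 has 2 s.f., so the result keeps min(2, 2) = 2 s.f.
Rounded to 2 significant figures: 13 mL.

13 mL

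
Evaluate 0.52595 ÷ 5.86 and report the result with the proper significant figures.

0.52595 ÷ 5.86 = 0.089752559727…
Multiplication/division keeps the fewest significant figures: 0.52595 → 5 s.f., 5.86 → 3 s.f.; limit is 3.
Rounded to 3 significant figures: 0.0898.

0.0898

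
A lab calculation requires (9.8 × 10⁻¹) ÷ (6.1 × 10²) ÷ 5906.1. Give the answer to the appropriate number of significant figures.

2.7 × 10⁻⁷

(9.8 × 10⁻¹) ÷ (6.1 × 10²) ÷ 5906.1 = 2.72016622991 × 10^-7…
Multiplication/division keeps the fewest significant figures: 9.8 × 10⁻¹ → 2 s.f., 6.1 × 10² → 2 s.f., 5906.1 → 5 s.f.; limit is 2.
Rounded to 2 significant figures: 2.7 × 10⁻⁷.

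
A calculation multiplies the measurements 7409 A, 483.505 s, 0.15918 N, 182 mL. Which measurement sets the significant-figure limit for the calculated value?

7409 A → 4 s.f.; 483.505 s → 6 s.f.; 0.15918 N → 5 s.f.; 182 mL → 3 s.f.
The fewest is 3 significant figures, from 182 mL.

182 mL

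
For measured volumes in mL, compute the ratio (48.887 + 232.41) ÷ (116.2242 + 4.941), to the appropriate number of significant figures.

2.3216

48.887 + 232.41 = 281.297, limited to 2 d.p. → 5 s.f.; 116.2242 + 4.941 = 121.1652, limited to 3 d.p. → 6 s.f.
Carrying full precision, 281.297 ÷ 121.1652 = 2.32159894095…; keep min(5, 6) = 5 s.f.
Rounded to 5 significant figures: 2.3216.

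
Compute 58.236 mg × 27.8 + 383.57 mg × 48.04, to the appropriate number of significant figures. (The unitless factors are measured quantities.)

58.236 × 27.8 = 1618.9608 → 1.62 × 10^3 mg (3 s.f., last digit at the 10^1 place).
383.57 × 48.04 = 18426.7028 → 1.843 × 10^4 mg (4 s.f., last digit at the 10^1 place).
Sum: 20045.6636 mg; keep the coarser place, 10^1.
Result: 2.005 × 10^4 mg.

2.005 × 10^4 mg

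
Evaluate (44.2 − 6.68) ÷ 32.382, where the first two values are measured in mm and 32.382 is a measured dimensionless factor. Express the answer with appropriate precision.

44.2 mm − 6.68 mm = 37.52 mm; the difference is limited to 1 decimal place (3 s.f.).
Carrying full precision, 37.52 ÷ 32.382 = 1.15866839602… mm; 32.382 has 5 s.f., so the result keeps min(3, 5) = 3 s.f.
Rounded to 3 significant figures: 1.16 mm.

1.16 mm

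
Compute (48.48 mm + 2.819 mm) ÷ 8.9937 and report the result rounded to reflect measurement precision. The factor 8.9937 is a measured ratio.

48.48 mm + 2.819 mm = 51.299 mm; the sum is limited to 2 decimal places (4 s.f.).
Carrying full precision, 51.299 ÷ 8.9937 = 5.70388160601… mm; 8.9937 has 5 s.f., so the result keeps min(4, 5) = 4 s.f.
Rounded to 4 significant figures: 5.704 mm.

5.704 mm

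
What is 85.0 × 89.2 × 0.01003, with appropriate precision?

85.0 × 89.2 × 0.01003 = 76.04746
Multiplication/division keeps the fewest significant figures: 85.0 → 3 s.f., 89.2 → 3 s.f., 0.01003 → 4 s.f.; limit is 3.
Rounded to 3 significant figures: 76.0.

76.0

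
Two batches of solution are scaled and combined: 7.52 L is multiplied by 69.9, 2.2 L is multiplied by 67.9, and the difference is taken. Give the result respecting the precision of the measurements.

3.8 × 10^2 L

7.52 × 69.9 = 525.648 → 526 L (3 s.f., last digit at the 10^0 place).
2.2 × 67.9 = 149.38 → 1.5 × 10^2 L (2 s.f., last digit at the 10^1 place).
Difference: 376.268 L; keep the coarser place, 10^1.
Result: 3.8 × 10^2 L.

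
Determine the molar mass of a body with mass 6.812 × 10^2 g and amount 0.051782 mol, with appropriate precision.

1.316 × 10^4 g/mol

molar mass = 6.812 × 10^2 g ÷ 0.051782 mol = 13155.1504384… g/mol.
6.812 × 10^2 has 4 significant figures; 0.051782 has 5.
Division/multiplication keeps the fewest: 4 significant figures.
Rounded: 1.316 × 10^4 g/mol.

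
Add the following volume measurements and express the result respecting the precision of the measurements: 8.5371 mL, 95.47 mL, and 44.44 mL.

8.5371 mL + 95.47 mL + 44.44 mL = 148.4471 mL.
Addition/subtraction keeps the fewest decimal places: 8.5371 → 4 decimal places, 95.47 → 2 decimal places, 44.44 → 2 decimal places; limit is 2.
Rounded to 2 decimal places: 1.4845 × 10² mL.

1.4845 × 10² mL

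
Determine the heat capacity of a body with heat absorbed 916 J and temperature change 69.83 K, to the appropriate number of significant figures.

heat capacity = 916 J ÷ 69.83 K = 13.1175712445… J/K.
916 has 3 significant figures; 69.83 has 4.
Division/multiplication keeps the fewest: 3 significant figures.
Rounded: 13.1 J/K.

13.1 J/K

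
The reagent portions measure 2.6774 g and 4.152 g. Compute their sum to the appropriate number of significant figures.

2.6774 g + 4.152 g = 6.8294 g.
Addition/subtraction keeps the fewest decimal places: 2.6774 → 4 decimal places, 4.152 → 3 decimal places; limit is 3.
Rounded to 3 decimal places: 6.829 g.

6.829 g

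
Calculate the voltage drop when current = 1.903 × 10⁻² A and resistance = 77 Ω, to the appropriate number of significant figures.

1.5 V

voltage drop = 1.903 × 10⁻² A × 77 Ω = 1.46531 V.
1.903 × 10⁻² has 4 significant figures; 77 has 2.
Division/multiplication keeps the fewest: 2 significant figures.
Rounded: 1.5 V.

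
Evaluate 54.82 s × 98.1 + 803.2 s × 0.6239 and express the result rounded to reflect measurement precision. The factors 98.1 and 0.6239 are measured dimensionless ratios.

54.82 × 98.1 = 5377.842 → 5.38 × 10^3 s (3 s.f., last digit at the 10^1 place).
803.2 × 0.6239 = 501.11648 → 501.1 s (4 s.f., last digit at the 10^-1 place).
Sum: 5878.95848 s; keep the coarser place, 10^1.
Result: 5.88 × 10^3 s.

5.88 × 10^3 s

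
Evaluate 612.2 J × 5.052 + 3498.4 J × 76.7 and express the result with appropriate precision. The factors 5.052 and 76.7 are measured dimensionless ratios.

612.2 × 5.052 = 3092.8344 → 3093 J (4 s.f., last digit at the 10^0 place).
3498.4 × 76.7 = 268327.28 → 2.68 × 10⁵ J (3 s.f., last digit at the 10^3 place).
Sum: 271420.1144 J; keep the coarser place, 10^3.
Result: 2.71 × 10⁵ J.

2.71 × 10⁵ J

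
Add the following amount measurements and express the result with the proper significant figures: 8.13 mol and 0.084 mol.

8.13 mol + 0.084 mol = 8.214 mol.
Addition/subtraction keeps the fewest decimal places: 8.13 → 2 decimal places, 0.084 → 3 decimal places; limit is 2.
Rounded to 2 decimal places: 8.21 mol.

8.21 mol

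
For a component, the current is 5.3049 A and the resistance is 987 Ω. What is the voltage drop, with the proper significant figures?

5.24 × 10^3 V

voltage drop = 5.3049 A × 987 Ω = 5235.9363 V.
5.3049 has 5 significant figures; 987 has 3.
Division/multiplication keeps the fewest: 3 significant figures.
Rounded: 5.24 × 10^3 V.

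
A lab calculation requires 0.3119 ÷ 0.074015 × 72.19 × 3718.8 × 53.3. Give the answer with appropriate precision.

6.03 × 10⁷

0.3119 ÷ 0.074015 × 72.19 × 3718.8 × 53.3 = 60297971.8108…
Multiplication/division keeps the fewest significant figures: 0.3119 → 4 s.f., 0.074015 → 5 s.f., 72.19 → 4 s.f., 3718.8 → 5 s.f., 53.3 → 3 s.f.; limit is 3.
Rounded to 3 significant figures: 6.03 × 10⁷.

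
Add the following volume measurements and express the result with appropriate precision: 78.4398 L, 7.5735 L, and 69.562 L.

78.4398 L + 7.5735 L + 69.562 L = 155.5753 L.
Addition/subtraction keeps the fewest decimal places: 78.4398 → 4 decimal places, 7.5735 → 4 decimal places, 69.562 → 3 decimal places; limit is 3.
Rounded to 3 decimal places: 155.575 L.

155.575 L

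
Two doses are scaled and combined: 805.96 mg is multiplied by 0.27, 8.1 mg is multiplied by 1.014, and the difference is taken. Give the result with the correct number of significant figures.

2.1 × 10^2 mg

805.96 × 0.27 = 217.6092 → 2.2 × 10^2 mg (2 s.f., last digit at the 10^1 place).
8.1 × 1.014 = 8.2134 → 8.2 mg (2 s.f., last digit at the 10^-1 place).
Difference: 209.3958 mg; keep the coarser place, 10^1.
Result: 2.1 × 10^2 mg.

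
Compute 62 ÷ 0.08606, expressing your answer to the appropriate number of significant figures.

62 ÷ 0.08606 = 720.427608645…
Multiplication/division keeps the fewest significant figures: 62 → 2 s.f., 0.08606 → 4 s.f.; limit is 2.
Rounded to 2 significant figures: 7.2 × 10^2.

7.2 × 10^2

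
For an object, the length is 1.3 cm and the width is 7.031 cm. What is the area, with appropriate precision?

9.1 cm²

area = 1.3 cm × 7.031 cm = 9.1403 cm².
1.3 has 2 significant figures; 7.031 has 4.
Division/multiplication keeps the fewest: 2 significant figures.
Rounded: 9.1 cm².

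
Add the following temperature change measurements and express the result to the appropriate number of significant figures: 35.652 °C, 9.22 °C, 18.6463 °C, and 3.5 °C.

35.652 °C + 9.22 °C + 18.6463 °C + 3.5 °C = 67.0183 °C.
Addition/subtraction keeps the fewest decimal places: 35.652 → 3 decimal places, 9.22 → 2 decimal places, 18.6463 → 4 decimal places, 3.5 → 1 decimal place; limit is 1.
Rounded to 1 decimal place: 67.0 °C.

67.0 °C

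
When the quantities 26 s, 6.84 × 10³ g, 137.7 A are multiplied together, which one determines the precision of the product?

26 s

26 s → 2 s.f.; 6.84 × 10³ g → 3 s.f.; 137.7 A → 4 s.f.
The fewest is 2 significant figures, from 26 s.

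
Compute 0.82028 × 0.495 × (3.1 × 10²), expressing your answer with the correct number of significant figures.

1.3 × 10²

0.82028 × 0.495 × (3.1 × 10²) = 125.871966
Multiplication/division keeps the fewest significant figures: 0.82028 → 5 s.f., 0.495 → 3 s.f., 3.1 × 10² → 2 s.f.; limit is 2.
Rounded to 2 significant figures: 1.3 × 10².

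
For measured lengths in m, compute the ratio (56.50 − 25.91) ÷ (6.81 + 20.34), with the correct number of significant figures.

1.127

56.50 − 25.91 = 30.59, limited to 2 d.p. → 4 s.f.; 6.81 + 20.34 = 27.15, limited to 2 d.p. → 4 s.f.
Carrying full precision, 30.59 ÷ 27.15 = 1.12670349908…; keep min(4, 4) = 4 s.f.
Rounded to 4 significant figures: 1.127.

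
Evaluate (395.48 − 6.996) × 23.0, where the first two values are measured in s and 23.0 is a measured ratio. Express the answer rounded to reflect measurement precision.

8.94 × 10^3 s

395.48 s − 6.996 s = 388.484 s; the difference is limited to 2 decimal places (5 s.f.).
Carrying full precision, 388.484 × 23.0 = 8935.132 s; 23.0 has 3 s.f., so the result keeps min(5, 3) = 3 s.f.
Rounded to 3 significant figures: 8.94 × 10^3 s.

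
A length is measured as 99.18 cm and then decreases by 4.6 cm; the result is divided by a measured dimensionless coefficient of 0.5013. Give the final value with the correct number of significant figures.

1.89 × 10^2 cm

99.18 cm − 4.6 cm = 94.58 cm; the difference is limited to 1 decimal place (3 s.f.).
Carrying full precision, 94.58 ÷ 0.5013 = 188.669459406… cm; 0.5013 has 4 s.f., so the result keeps min(3, 4) = 3 s.f.
Rounded to 3 significant figures: 1.89 × 10^2 cm.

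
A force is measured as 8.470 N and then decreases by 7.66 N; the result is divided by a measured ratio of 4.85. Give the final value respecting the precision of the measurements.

1.7 × 10^-1 N

8.470 N − 7.66 N = 0.810 N; the difference is limited to 2 decimal places (2 s.f.).
Carrying full precision, 0.810 ÷ 4.85 = 0.167010309278… N; 4.85 has 3 s.f., so the result keeps min(2, 3) = 2 s.f.
Rounded to 2 significant figures: 1.7 × 10^-1 N.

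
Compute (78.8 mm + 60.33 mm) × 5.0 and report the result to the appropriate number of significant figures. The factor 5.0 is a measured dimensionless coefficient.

7.0 × 10² mm

78.8 mm + 60.33 mm = 139.13 mm; the sum is limited to 1 decimal place (4 s.f.).
Carrying full precision, 139.13 × 5.0 = 695.65 mm; 5.0 has 2 s.f., so the result keeps min(4, 2) = 2 s.f.
Rounded to 2 significant figures: 7.0 × 10² mm.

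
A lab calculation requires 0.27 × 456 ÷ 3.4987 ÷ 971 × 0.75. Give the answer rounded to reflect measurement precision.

0.27 × 456 ÷ 3.4987 ÷ 971 × 0.75 = 0.027180906417…
Multiplication/division keeps the fewest significant figures: 0.27 → 2 s.f., 456 → 3 s.f., 3.4987 → 5 s.f., 971 → 3 s.f., 0.75 → 2 s.f.; limit is 2.
Rounded to 2 significant figures: 0.027.

0.027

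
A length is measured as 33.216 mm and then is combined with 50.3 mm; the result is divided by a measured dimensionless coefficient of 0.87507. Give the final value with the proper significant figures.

33.216 mm + 50.3 mm = 83.516 mm; the sum is limited to 1 decimal place (3 s.f.).
Carrying full precision, 83.516 ÷ 0.87507 = 95.4392220051… mm; 0.87507 has 5 s.f., so the result keeps min(3, 5) = 3 s.f.
Rounded to 3 significant figures: 95.4 mm.

95.4 mm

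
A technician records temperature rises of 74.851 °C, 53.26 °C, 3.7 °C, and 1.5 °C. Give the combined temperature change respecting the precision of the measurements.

133.3 °C

74.851 °C + 53.26 °C + 3.7 °C + 1.5 °C = 133.311 °C.
Addition/subtraction keeps the fewest decimal places: 74.851 → 3 decimal places, 53.26 → 2 decimal places, 3.7 → 1 decimal place, 1.5 → 1 decimal place; limit is 1.
Rounded to 1 decimal place: 133.3 °C.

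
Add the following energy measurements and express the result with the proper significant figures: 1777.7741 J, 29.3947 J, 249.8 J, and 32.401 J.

1777.7741 J + 29.3947 J + 249.8 J + 32.401 J = 2089.3698 J.
Addition/subtraction keeps the fewest decimal places: 1777.7741 → 4 decimal places, 29.3947 → 4 decimal places, 249.8 → 1 decimal place, 32.401 → 3 decimal places; limit is 1.
Rounded to 1 decimal place: 2089.4 J.

2089.4 J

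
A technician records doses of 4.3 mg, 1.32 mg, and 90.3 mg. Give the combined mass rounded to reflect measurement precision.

95.9 mg

4.3 mg + 1.32 mg + 90.3 mg = 95.92 mg.
Addition/subtraction keeps the fewest decimal places: 4.3 → 1 decimal place, 1.32 → 2 decimal places, 90.3 → 1 decimal place; limit is 1.
Rounded to 1 decimal place: 95.9 mg.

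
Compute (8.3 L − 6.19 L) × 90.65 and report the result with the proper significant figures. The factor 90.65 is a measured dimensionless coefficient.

1.9 × 10^2 L

8.3 L − 6.19 L = 2.11 L; the difference is limited to 1 decimal place (2 s.f.).
Carrying full precision, 2.11 × 90.65 = 191.2715 L; 90.65 has 4 s.f., so the result keeps min(2, 4) = 2 s.f.
Rounded to 2 significant figures: 1.9 × 10^2 L.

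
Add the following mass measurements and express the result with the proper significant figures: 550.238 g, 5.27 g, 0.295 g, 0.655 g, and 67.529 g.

550.238 g + 5.27 g + 0.295 g + 0.655 g + 67.529 g = 623.987 g.
Addition/subtraction keeps the fewest decimal places: 550.238 → 3 decimal places, 5.27 → 2 decimal places, 0.295 → 3 decimal places, 0.655 → 3 decimal places, 67.529 → 3 decimal places; limit is 2.
Rounded to 2 decimal places: 623.99 g.

623.99 g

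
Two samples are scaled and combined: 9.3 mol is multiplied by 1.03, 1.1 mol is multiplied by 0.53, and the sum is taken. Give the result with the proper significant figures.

10.2 mol

9.3 × 1.03 = 9.579 → 9.6 mol (2 s.f., last digit at the 10^-1 place).
1.1 × 0.53 = 0.583 → 0.58 mol (2 s.f., last digit at the 10^-2 place).
Sum: 10.162 mol; keep the coarser place, 10^-1.
Result: 10.2 mol.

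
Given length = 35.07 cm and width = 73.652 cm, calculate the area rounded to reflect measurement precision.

area = 35.07 cm × 73.652 cm = 2582.97564 cm².
35.07 has 4 significant figures; 73.652 has 5.
Division/multiplication keeps the fewest: 4 significant figures.
Rounded: 2583 cm².

2583 cm²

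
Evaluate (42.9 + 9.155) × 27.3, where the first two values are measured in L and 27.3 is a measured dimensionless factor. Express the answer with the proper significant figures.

1.42 × 10^3 L

42.9 L + 9.155 L = 52.055 L; the sum is limited to 1 decimal place (3 s.f.).
Carrying full precision, 52.055 × 27.3 = 1421.1015 L; 27.3 has 3 s.f., so the result keeps min(3, 3) = 3 s.f.
Rounded to 3 significant figures: 1.42 × 10^3 L.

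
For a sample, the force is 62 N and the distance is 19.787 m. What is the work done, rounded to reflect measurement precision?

work done = 62 N × 19.787 m = 1226.794 J.
62 has 2 significant figures; 19.787 has 5.
Division/multiplication keeps the fewest: 2 significant figures.
Rounded: 1.2 × 10³ J.

1.2 × 10³ J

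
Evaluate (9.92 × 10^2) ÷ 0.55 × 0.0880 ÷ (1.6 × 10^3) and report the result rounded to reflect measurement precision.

(9.92 × 10^2) ÷ 0.55 × 0.0880 ÷ (1.6 × 10^3) = 0.0992
Multiplication/division keeps the fewest significant figures: 9.92 × 10^2 → 3 s.f., 0.55 → 2 s.f., 0.0880 → 3 s.f., 1.6 × 10^3 → 2 s.f.; limit is 2.
Rounded to 2 significant figures: 0.099.

0.099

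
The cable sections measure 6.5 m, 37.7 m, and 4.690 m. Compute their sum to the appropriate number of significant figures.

6.5 m + 37.7 m + 4.690 m = 48.890 m.
Addition/subtraction keeps the fewest decimal places: 6.5 → 1 decimal place, 37.7 → 1 decimal place, 4.690 → 3 decimal places; limit is 1.
Rounded to 1 decimal place: 48.9 m.

48.9 m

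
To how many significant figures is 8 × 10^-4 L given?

1

8 × 10^-4: in scientific notation every digit of the coefficient is significant.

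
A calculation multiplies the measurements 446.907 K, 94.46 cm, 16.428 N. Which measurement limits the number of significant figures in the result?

94.46 cm

446.907 K → 6 s.f.; 94.46 cm → 4 s.f.; 16.428 N → 5 s.f.
The fewest is 4 significant figures, from 94.46 cm.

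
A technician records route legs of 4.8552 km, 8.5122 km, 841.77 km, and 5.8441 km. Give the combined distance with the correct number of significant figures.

4.8552 km + 8.5122 km + 841.77 km + 5.8441 km = 860.9815 km.
Addition/subtraction keeps the fewest decimal places: 4.8552 → 4 decimal places, 8.5122 → 4 decimal places, 841.77 → 2 decimal places, 5.8441 → 4 decimal places; limit is 2.
Rounded to 2 decimal places: 860.98 km.

860.98 km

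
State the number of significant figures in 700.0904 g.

700.0904: zeros between nonzero digits are significant.

7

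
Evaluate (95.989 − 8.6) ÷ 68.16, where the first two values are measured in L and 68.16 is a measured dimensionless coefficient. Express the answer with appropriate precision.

1.28 L

95.989 L − 8.6 L = 87.389 L; the difference is limited to 1 decimal place (3 s.f.).
Carrying full precision, 87.389 ÷ 68.16 = 1.28211561033… L; 68.16 has 4 s.f., so the result keeps min(3, 4) = 3 s.f.
Rounded to 3 significant figures: 1.28 L.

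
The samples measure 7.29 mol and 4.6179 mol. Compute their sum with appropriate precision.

11.91 mol

7.29 mol + 4.6179 mol = 11.9079 mol.
Addition/subtraction keeps the fewest decimal places: 7.29 → 2 decimal places, 4.6179 → 4 decimal places; limit is 2.
Rounded to 2 decimal places: 11.91 mol.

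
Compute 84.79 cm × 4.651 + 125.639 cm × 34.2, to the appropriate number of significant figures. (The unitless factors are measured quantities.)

4.69 × 10³ cm

84.79 × 4.651 = 394.35829 → 394.4 cm (4 s.f., last digit at the 10^-1 place).
125.639 × 34.2 = 4296.8538 → 4.30 × 10³ cm (3 s.f., last digit at the 10^1 place).
Sum: 4691.21209 cm; keep the coarser place, 10^1.
Result: 4.69 × 10³ cm.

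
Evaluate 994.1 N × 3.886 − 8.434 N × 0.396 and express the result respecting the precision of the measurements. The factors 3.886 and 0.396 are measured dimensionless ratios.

3860. N

994.1 × 3.886 = 3863.0726 → 3863 N (4 s.f., last digit at the 10^0 place).
8.434 × 0.396 = 3.339864 → 3.34 N (3 s.f., last digit at the 10^-2 place).
Difference: 3859.732736 N; keep the coarser place, 10^0.
Result: 3860. N.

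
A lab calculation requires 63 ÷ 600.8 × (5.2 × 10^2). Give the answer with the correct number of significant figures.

63 ÷ 600.8 × (5.2 × 10^2) = 54.5272969374…
Multiplication/division keeps the fewest significant figures: 63 → 2 s.f., 600.8 → 4 s.f., 5.2 × 10^2 → 2 s.f.; limit is 2.
Rounded to 2 significant figures: 55.

55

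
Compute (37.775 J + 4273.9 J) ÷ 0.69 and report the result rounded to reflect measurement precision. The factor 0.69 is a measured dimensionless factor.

6.2 × 10³ J

37.775 J + 4273.9 J = 4311.675 J; the sum is limited to 1 decimal place (5 s.f.).
Carrying full precision, 4311.675 ÷ 0.69 = 6248.80434783… J; 0.69 has 2 s.f., so the result keeps min(5, 2) = 2 s.f.
Rounded to 2 significant figures: 6.2 × 10³ J.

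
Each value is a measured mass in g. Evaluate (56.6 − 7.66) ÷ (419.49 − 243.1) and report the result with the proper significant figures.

0.277

56.6 − 7.66 = 48.94, limited to 1 d.p. → 3 s.f.; 419.49 − 243.1 = 176.39, limited to 1 d.p. → 4 s.f.
Carrying full precision, 48.94 ÷ 176.39 = 0.277453370372…; keep min(3, 4) = 3 s.f.
Rounded to 3 significant figures: 0.277.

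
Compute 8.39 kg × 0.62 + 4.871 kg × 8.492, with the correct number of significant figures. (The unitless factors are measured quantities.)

46.6 kg

8.39 × 0.62 = 5.2018 → 5.2 kg (2 s.f., last digit at the 10^-1 place).
4.871 × 8.492 = 41.364532 → 41.36 kg (4 s.f., last digit at the 10^-2 place).
Sum: 46.566332 kg; keep the coarser place, 10^-1.
Result: 46.6 kg.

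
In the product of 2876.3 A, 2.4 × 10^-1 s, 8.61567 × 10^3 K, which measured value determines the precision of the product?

2876.3 A → 5 s.f.; 2.4 × 10^-1 s → 2 s.f.; 8.61567 × 10^3 K → 6 s.f.
The fewest is 2 significant figures, from 2.4 × 10^-1 s.

2.4 × 10^-1 s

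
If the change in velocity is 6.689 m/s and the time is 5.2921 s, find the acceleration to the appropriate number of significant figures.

1.264 m/s²

acceleration = 6.689 m/s ÷ 5.2921 s = 1.26395948678… m/s².
6.689 has 4 significant figures; 5.2921 has 5.
Division/multiplication keeps the fewest: 4 significant figures.
Rounded: 1.264 m/s².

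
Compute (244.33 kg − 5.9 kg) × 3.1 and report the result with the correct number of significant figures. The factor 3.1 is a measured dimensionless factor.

244.33 kg − 5.9 kg = 238.43 kg; the difference is limited to 1 decimal place (4 s.f.).
Carrying full precision, 238.43 × 3.1 = 739.133 kg; 3.1 has 2 s.f., so the result keeps min(4, 2) = 2 s.f.
Rounded to 2 significant figures: 7.4 × 10^2 kg.

7.4 × 10^2 kg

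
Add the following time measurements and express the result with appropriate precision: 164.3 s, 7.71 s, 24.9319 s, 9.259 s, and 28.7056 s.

164.3 s + 7.71 s + 24.9319 s + 9.259 s + 28.7056 s = 234.9065 s.
Addition/subtraction keeps the fewest decimal places: 164.3 → 1 decimal place, 7.71 → 2 decimal places, 24.9319 → 4 decimal places, 9.259 → 3 decimal places, 28.7056 → 4 decimal places; limit is 1.
Rounded to 1 decimal place: 234.9 s.

234.9 s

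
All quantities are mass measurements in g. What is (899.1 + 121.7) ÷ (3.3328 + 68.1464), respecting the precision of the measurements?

14.281

899.1 + 121.7 = 1020.8, limited to 1 d.p. → 5 s.f.; 3.3328 + 68.1464 = 71.4792, limited to 4 d.p. → 6 s.f.
Carrying full precision, 1020.8 ÷ 71.4792 = 14.2810775722…; keep min(5, 6) = 5 s.f.
Rounded to 5 significant figures: 14.281.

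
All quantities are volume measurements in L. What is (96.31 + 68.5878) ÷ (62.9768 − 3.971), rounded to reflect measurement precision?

96.31 + 68.5878 = 164.8978, limited to 2 d.p. → 5 s.f.; 62.9768 − 3.971 = 59.0058, limited to 3 d.p. → 5 s.f.
Carrying full precision, 164.8978 ÷ 59.0058 = 2.79460324239…; keep min(5, 5) = 5 s.f.
Rounded to 5 significant figures: 2.7946.

2.7946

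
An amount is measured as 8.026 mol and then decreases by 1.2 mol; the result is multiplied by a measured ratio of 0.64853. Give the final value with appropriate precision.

4.4 mol

8.026 mol − 1.2 mol = 6.826 mol; the difference is limited to 1 decimal place (2 s.f.).
Carrying full precision, 6.826 × 0.64853 = 4.42686578 mol; 0.64853 has 5 s.f., so the result keeps min(2, 5) = 2 s.f.
Rounded to 2 significant figures: 4.4 mol.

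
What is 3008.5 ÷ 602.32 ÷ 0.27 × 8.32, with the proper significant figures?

1.5 × 10^2

3008.5 ÷ 602.32 ÷ 0.27 × 8.32 = 153.915477438…
Multiplication/division keeps the fewest significant figures: 3008.5 → 5 s.f., 602.32 → 5 s.f., 0.27 → 2 s.f., 8.32 → 3 s.f.; limit is 2.
Rounded to 2 significant figures: 1.5 × 10^2.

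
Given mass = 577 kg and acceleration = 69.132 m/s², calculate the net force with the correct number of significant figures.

3.99 × 10⁴ N

net force = 577 kg × 69.132 m/s² = 39889.164 N.
577 has 3 significant figures; 69.132 has 5.
Division/multiplication keeps the fewest: 3 significant figures.
Rounded: 3.99 × 10⁴ N.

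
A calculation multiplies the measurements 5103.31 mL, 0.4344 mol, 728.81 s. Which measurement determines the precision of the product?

5103.31 mL → 6 s.f.; 0.4344 mol → 4 s.f.; 728.81 s → 5 s.f.
The fewest is 4 significant figures, from 0.4344 mol.

0.4344 mol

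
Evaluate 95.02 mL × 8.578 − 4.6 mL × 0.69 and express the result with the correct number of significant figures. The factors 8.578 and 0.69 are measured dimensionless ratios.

811.9 mL

95.02 × 8.578 = 815.08156 → 815.1 mL (4 s.f., last digit at the 10^-1 place).
4.6 × 0.69 = 3.174 → 3.2 mL (2 s.f., last digit at the 10^-1 place).
Difference: 811.90756 mL; keep the coarser place, 10^-1.
Result: 811.9 mL.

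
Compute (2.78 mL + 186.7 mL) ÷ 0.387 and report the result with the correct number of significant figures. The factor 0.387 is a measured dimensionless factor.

4.90 × 10² mL

2.78 mL + 186.7 mL = 189.48 mL; the sum is limited to 1 decimal place (4 s.f.).
Carrying full precision, 189.48 ÷ 0.387 = 489.612403101… mL; 0.387 has 3 s.f., so the result keeps min(4, 3) = 3 s.f.
Rounded to 3 significant figures: 4.90 × 10² mL.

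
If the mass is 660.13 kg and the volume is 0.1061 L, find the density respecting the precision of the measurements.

density = 660.13 kg ÷ 0.1061 L = 6221.77191329… kg/L.
660.13 has 5 significant figures; 0.1061 has 4.
Division/multiplication keeps the fewest: 4 significant figures.
Rounded: 6.222 × 10^3 kg/L.

6.222 × 10^3 kg/L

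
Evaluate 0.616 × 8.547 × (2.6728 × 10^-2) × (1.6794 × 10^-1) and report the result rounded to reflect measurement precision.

0.616 × 8.547 × (2.6728 × 10^-2) × (1.6794 × 10^-1) = 0.0236327917272…
Multiplication/division keeps the fewest significant figures: 0.616 → 3 s.f., 8.547 → 4 s.f., 2.6728 × 10^-2 → 5 s.f., 1.6794 × 10^-1 → 5 s.f.; limit is 3.
Rounded to 3 significant figures: 0.0236.

0.0236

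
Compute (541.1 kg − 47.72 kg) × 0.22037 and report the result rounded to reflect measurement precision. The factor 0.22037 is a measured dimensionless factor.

108.7 kg

541.1 kg − 47.72 kg = 493.38 kg; the difference is limited to 1 decimal place (4 s.f.).
Carrying full precision, 493.38 × 0.22037 = 108.7261506 kg; 0.22037 has 5 s.f., so the result keeps min(4, 5) = 4 s.f.
Rounded to 4 significant figures: 108.7 kg.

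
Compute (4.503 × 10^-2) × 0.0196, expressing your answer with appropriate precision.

(4.503 × 10^-2) × 0.0196 = 0.000882588
Multiplication/division keeps the fewest significant figures: 4.503 × 10^-2 → 4 s.f., 0.0196 → 3 s.f.; limit is 3.
Rounded to 3 significant figures: 8.83 × 10^-4.

8.83 × 10^-4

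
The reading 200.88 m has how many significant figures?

5

200.88: zeros between nonzero digits are significant.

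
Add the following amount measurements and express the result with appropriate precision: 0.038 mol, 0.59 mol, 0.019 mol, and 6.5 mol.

0.038 mol + 0.59 mol + 0.019 mol + 6.5 mol = 7.147 mol.
Addition/subtraction keeps the fewest decimal places: 0.038 → 3 decimal places, 0.59 → 2 decimal places, 0.019 → 3 decimal places, 6.5 → 1 decimal place; limit is 1.
Rounded to 1 decimal place: 7.1 mol.

7.1 mol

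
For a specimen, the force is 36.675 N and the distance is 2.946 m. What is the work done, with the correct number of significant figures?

work done = 36.675 N × 2.946 m = 108.04455 J.
36.675 has 5 significant figures; 2.946 has 4.
Division/multiplication keeps the fewest: 4 significant figures.
Rounded: 108.0 J.

108.0 J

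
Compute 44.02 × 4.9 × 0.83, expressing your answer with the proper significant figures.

1.8 × 10^2

44.02 × 4.9 × 0.83 = 179.02934
Multiplication/division keeps the fewest significant figures: 44.02 → 4 s.f., 4.9 → 2 s.f., 0.83 → 2 s.f.; limit is 2.
Rounded to 2 significant figures: 1.8 × 10^2.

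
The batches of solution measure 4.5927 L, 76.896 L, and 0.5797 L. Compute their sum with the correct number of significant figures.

82.068 L

4.5927 L + 76.896 L + 0.5797 L = 82.0684 L.
Addition/subtraction keeps the fewest decimal places: 4.5927 → 4 decimal places, 76.896 → 3 decimal places, 0.5797 → 4 decimal places; limit is 3.
Rounded to 3 decimal places: 82.068 L.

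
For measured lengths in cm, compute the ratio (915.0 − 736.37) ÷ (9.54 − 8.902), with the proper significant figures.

915.0 − 736.37 = 178.63, limited to 1 d.p. → 4 s.f.; 9.54 − 8.902 = 0.638, limited to 2 d.p. → 2 s.f.
Carrying full precision, 178.63 ÷ 0.638 = 279.984326019…; keep min(4, 2) = 2 s.f.
Rounded to 2 significant figures: 2.8 × 10^2.

2.8 × 10^2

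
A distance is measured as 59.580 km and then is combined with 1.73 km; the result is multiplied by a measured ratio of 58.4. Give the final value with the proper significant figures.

59.580 km + 1.73 km = 61.310 km; the sum is limited to 2 decimal places (4 s.f.).
Carrying full precision, 61.310 × 58.4 = 3580.504 km; 58.4 has 3 s.f., so the result keeps min(4, 3) = 3 s.f.
Rounded to 3 significant figures: 3.58 × 10^3 km.

3.58 × 10^3 km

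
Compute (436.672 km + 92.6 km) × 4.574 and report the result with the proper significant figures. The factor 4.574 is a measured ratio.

436.672 km + 92.6 km = 529.272 km; the sum is limited to 1 decimal place (4 s.f.).
Carrying full precision, 529.272 × 4.574 = 2420.890128 km; 4.574 has 4 s.f., so the result keeps min(4, 4) = 4 s.f.
Rounded to 4 significant figures: 2421 km.

2421 km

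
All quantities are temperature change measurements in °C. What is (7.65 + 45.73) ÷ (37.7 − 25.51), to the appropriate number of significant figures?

7.65 + 45.73 = 53.38, limited to 2 d.p. → 4 s.f.; 37.7 − 25.51 = 12.19, limited to 1 d.p. → 3 s.f.
Carrying full precision, 53.38 ÷ 12.19 = 4.37899917966…; keep min(4, 3) = 3 s.f.
Rounded to 3 significant figures: 4.38.

4.38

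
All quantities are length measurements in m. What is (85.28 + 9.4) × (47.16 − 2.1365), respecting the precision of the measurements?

4.26 × 10³ m²

85.28 + 9.4 = 94.68, limited to 1 d.p. → 3 s.f.; 47.16 − 2.1365 = 45.0235, limited to 2 d.p. → 4 s.f.
Carrying full precision, 94.68 × 45.0235 = 4262.82498; keep min(3, 4) = 3 s.f.
Rounded to 3 significant figures: 4.26 × 10³ m².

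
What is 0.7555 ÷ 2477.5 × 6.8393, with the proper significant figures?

0.7555 ÷ 2477.5 × 6.8393 = 0.0020856069223…
Multiplication/division keeps the fewest significant figures: 0.7555 → 4 s.f., 2477.5 → 5 s.f., 6.8393 → 5 s.f.; limit is 4.
Rounded to 4 significant figures: 0.002086.

0.002086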